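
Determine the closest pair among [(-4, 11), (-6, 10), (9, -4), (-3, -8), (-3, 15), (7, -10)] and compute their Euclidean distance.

Computing all pairwise distances among 6 points:

d((-4, 11), (-6, 10)) = 2.2361 <-- minimum
d((-4, 11), (9, -4)) = 19.8494
d((-4, 11), (-3, -8)) = 19.0263
d((-4, 11), (-3, 15)) = 4.1231
d((-4, 11), (7, -10)) = 23.7065
d((-6, 10), (9, -4)) = 20.5183
d((-6, 10), (-3, -8)) = 18.2483
d((-6, 10), (-3, 15)) = 5.831
d((-6, 10), (7, -10)) = 23.8537
d((9, -4), (-3, -8)) = 12.6491
d((9, -4), (-3, 15)) = 22.4722
d((9, -4), (7, -10)) = 6.3246
d((-3, -8), (-3, 15)) = 23.0
d((-3, -8), (7, -10)) = 10.198
d((-3, 15), (7, -10)) = 26.9258

Closest pair: (-4, 11) and (-6, 10) with distance 2.2361

The closest pair is (-4, 11) and (-6, 10) with Euclidean distance 2.2361. For 6 points, brute-force pairwise comparison is shown above. For large n, the divide-and-conquer algorithm (sort by x, recurse on halves, check the dividing strip) achieves O(n log n).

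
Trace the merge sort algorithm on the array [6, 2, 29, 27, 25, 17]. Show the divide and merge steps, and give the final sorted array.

Merge sort trace:

Split: [6, 2, 29, 27, 25, 17] -> [6, 2, 29] and [27, 25, 17]
  Split: [6, 2, 29] -> [6] and [2, 29]
    Split: [2, 29] -> [2] and [29]
    Merge: [2] + [29] -> [2, 29]
  Merge: [6] + [2, 29] -> [2, 6, 29]
  Split: [27, 25, 17] -> [27] and [25, 17]
    Split: [25, 17] -> [25] and [17]
    Merge: [25] + [17] -> [17, 25]
  Merge: [27] + [17, 25] -> [17, 25, 27]
Merge: [2, 6, 29] + [17, 25, 27] -> [2, 6, 17, 25, 27, 29]

Final sorted array: [2, 6, 17, 25, 27, 29]

The merge sort proceeds by recursively splitting the array and merging sorted halves.
After all merges, the sorted array is [2, 6, 17, 25, 27, 29].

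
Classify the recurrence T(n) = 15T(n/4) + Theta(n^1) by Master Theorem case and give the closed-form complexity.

Master Theorem for T(n) = 15T(n/4) + O(n^1):

a = 15, b = 4, c = 1
log_b(a) = log_4(15) = 1.9534

Case 1: c = 1 < log_4(15) = 1.9534
T(n) = O(n^(log_4 15))

For T(n) = 15T(n/4) + O(n^1): log_4(15) = 1.9534. This is Case 1 of the Master Theorem (c < log_b(a), work dominated by leaves), giving O(n^(log_4 15)).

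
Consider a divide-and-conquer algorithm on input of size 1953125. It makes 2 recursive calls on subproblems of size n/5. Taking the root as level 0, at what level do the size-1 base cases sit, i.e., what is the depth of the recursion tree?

For divide and conquer with division factor 5:

Problem sizes at each level:
Level 0: 1953125
Level 1: 390625
Level 2: 78125
Level 3: 15625
Level 4: 3125
Level 5: 625
Level 6: 125
Level 7: 25
Level 8: 5
Level 9: 1

The root is level 0 and the size-1 base case is level 9 (the tree spans levels 0 through 9, i.e. 10 levels counting the root), so the depth is the number of divisions: log_5(1953125) = 9

The recursion tree depth is log_5(1953125) = 9. At each level, the problem size is divided by 5, so it takes 9 divisions to reduce to a base case of size 1. The algorithm makes 2 recursive calls at each level.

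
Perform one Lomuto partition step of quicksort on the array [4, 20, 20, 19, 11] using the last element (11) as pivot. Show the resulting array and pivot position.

Lomuto partition with pivot = 11:

Initial array: [4, 20, 20, 19, 11]

arr[0]=4 <= 11: swap with position 0, array becomes [4, 20, 20, 19, 11]
arr[1]=20 > 11: no swap
arr[2]=20 > 11: no swap
arr[3]=19 > 11: no swap

Place pivot at position 1: [4, 11, 20, 19, 20]
Pivot position: 1

After partitioning with pivot 11, the array becomes [4, 11, 20, 19, 20]. The pivot is placed at index 1. All elements to the left of the pivot are <= 11, and all elements to the right are > 11.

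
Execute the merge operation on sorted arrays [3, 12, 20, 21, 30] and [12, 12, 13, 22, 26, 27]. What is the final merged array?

Merging process:

Compare 3 vs 12: take 3 from left. Merged: [3]
Compare 12 vs 12: take 12 from left. Merged: [3, 12]
Compare 20 vs 12: take 12 from right. Merged: [3, 12, 12]
Compare 20 vs 12: take 12 from right. Merged: [3, 12, 12, 12]
Compare 20 vs 13: take 13 from right. Merged: [3, 12, 12, 12, 13]
Compare 20 vs 22: take 20 from left. Merged: [3, 12, 12, 12, 13, 20]
Compare 21 vs 22: take 21 from left. Merged: [3, 12, 12, 12, 13, 20, 21]
Compare 30 vs 22: take 22 from right. Merged: [3, 12, 12, 12, 13, 20, 21, 22]
Compare 30 vs 26: take 26 from right. Merged: [3, 12, 12, 12, 13, 20, 21, 22, 26]
Compare 30 vs 27: take 27 from right. Merged: [3, 12, 12, 12, 13, 20, 21, 22, 26, 27]
Append remaining from left: [30]. Merged: [3, 12, 12, 12, 13, 20, 21, 22, 26, 27, 30]

Final merged array: [3, 12, 12, 12, 13, 20, 21, 22, 26, 27, 30]
Total comparisons: 10

The merged array is [3, 12, 12, 12, 13, 20, 21, 22, 26, 27, 30], requiring 10 comparisons. The merge step runs in O(n) time where n is the total number of elements.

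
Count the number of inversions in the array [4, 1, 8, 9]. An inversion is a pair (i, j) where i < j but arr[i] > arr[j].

Finding inversions in [4, 1, 8, 9]:

(0, 1): arr[0]=4 > arr[1]=1

Total inversions: 1

The array has 1 inversion(s): (0,1). Each pair (i,j) satisfies i < j and arr[i] > arr[j].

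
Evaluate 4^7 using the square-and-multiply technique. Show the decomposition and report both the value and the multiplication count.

Computing 4^7 by squaring (build up from 4^1; each line after the first costs one multiplication):

4^1 = 4
4^2 = (4^1)^2 = 4^2 = 16
4^3 = 4 * 4^2 = 4 * 16 = 64
4^6 = (4^3)^2 = 64^2 = 4096
4^7 = 4 * 4^6 = 4 * 4096 = 16384

Result: 16384
Multiplications needed: 4 (4 lines after 4^1)

4^7 = 16384. Using exponentiation by squaring, this requires 4 multiplications. The key idea: if the exponent is even, square the half-power; if odd, multiply by the base once.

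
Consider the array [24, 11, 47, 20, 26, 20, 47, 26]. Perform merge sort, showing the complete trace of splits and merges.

Merge sort trace:

Split: [24, 11, 47, 20, 26, 20, 47, 26] -> [24, 11, 47, 20] and [26, 20, 47, 26]
  Split: [24, 11, 47, 20] -> [24, 11] and [47, 20]
    Split: [24, 11] -> [24] and [11]
    Merge: [24] + [11] -> [11, 24]
    Split: [47, 20] -> [47] and [20]
    Merge: [47] + [20] -> [20, 47]
  Merge: [11, 24] + [20, 47] -> [11, 20, 24, 47]
  Split: [26, 20, 47, 26] -> [26, 20] and [47, 26]
    Split: [26, 20] -> [26] and [20]
    Merge: [26] + [20] -> [20, 26]
    Split: [47, 26] -> [47] and [26]
    Merge: [47] + [26] -> [26, 47]
  Merge: [20, 26] + [26, 47] -> [20, 26, 26, 47]
Merge: [11, 20, 24, 47] + [20, 26, 26, 47] -> [11, 20, 20, 24, 26, 26, 47, 47]

Final sorted array: [11, 20, 20, 24, 26, 26, 47, 47]

The merge sort proceeds by recursively splitting the array and merging sorted halves.
After all merges, the sorted array is [11, 20, 20, 24, 26, 26, 47, 47].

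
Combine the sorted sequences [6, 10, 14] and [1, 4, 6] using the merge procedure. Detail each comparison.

Merging process:

Compare 6 vs 1: take 1 from right. Merged: [1]
Compare 6 vs 4: take 4 from right. Merged: [1, 4]
Compare 6 vs 6: take 6 from left. Merged: [1, 4, 6]
Compare 10 vs 6: take 6 from right. Merged: [1, 4, 6, 6]
Append remaining from left: [10, 14]. Merged: [1, 4, 6, 6, 10, 14]

Final merged array: [1, 4, 6, 6, 10, 14]
Total comparisons: 4

The merged array is [1, 4, 6, 6, 10, 14], requiring 4 comparisons. The merge step runs in O(n) time where n is the total number of elements.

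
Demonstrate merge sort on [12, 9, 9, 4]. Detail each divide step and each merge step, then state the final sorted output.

Merge sort trace:

Split: [12, 9, 9, 4] -> [12, 9] and [9, 4]
  Split: [12, 9] -> [12] and [9]
  Merge: [12] + [9] -> [9, 12]
  Split: [9, 4] -> [9] and [4]
  Merge: [9] + [4] -> [4, 9]
Merge: [9, 12] + [4, 9] -> [4, 9, 9, 12]

Final sorted array: [4, 9, 9, 12]

The merge sort proceeds by recursively splitting the array and merging sorted halves.
After all merges, the sorted array is [4, 9, 9, 12].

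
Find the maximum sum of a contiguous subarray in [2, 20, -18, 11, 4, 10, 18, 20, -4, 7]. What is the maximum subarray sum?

Using Kadane's algorithm on [2, 20, -18, 11, 4, 10, 18, 20, -4, 7]:

Scanning through the array:
Position 1 (value 20): max_ending_here = 22, max_so_far = 22
Position 2 (value -18): max_ending_here = 4, max_so_far = 22
Position 3 (value 11): max_ending_here = 15, max_so_far = 22
Position 4 (value 4): max_ending_here = 19, max_so_far = 22
Position 5 (value 10): max_ending_here = 29, max_so_far = 29
Position 6 (value 18): max_ending_here = 47, max_so_far = 47
Position 7 (value 20): max_ending_here = 67, max_so_far = 67
Position 8 (value -4): max_ending_here = 63, max_so_far = 67
Position 9 (value 7): max_ending_here = 70, max_so_far = 70

Maximum subarray: [2, 20, -18, 11, 4, 10, 18, 20, -4, 7]
Maximum sum: 70

The maximum subarray is [2, 20, -18, 11, 4, 10, 18, 20, -4, 7] with sum 70. This subarray runs from index 0 to index 9.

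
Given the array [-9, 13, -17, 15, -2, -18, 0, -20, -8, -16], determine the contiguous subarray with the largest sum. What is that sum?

Using Kadane's algorithm on [-9, 13, -17, 15, -2, -18, 0, -20, -8, -16]:

Scanning through the array:
Position 1 (value 13): max_ending_here = 13, max_so_far = 13
Position 2 (value -17): max_ending_here = -4, max_so_far = 13
Position 3 (value 15): max_ending_here = 15, max_so_far = 15
Position 4 (value -2): max_ending_here = 13, max_so_far = 15
Position 5 (value -18): max_ending_here = -5, max_so_far = 15
Position 6 (value 0): max_ending_here = 0, max_so_far = 15
Position 7 (value -20): max_ending_here = -20, max_so_far = 15
Position 8 (value -8): max_ending_here = -8, max_so_far = 15
Position 9 (value -16): max_ending_here = -16, max_so_far = 15

Maximum subarray: [15]
Maximum sum: 15

The maximum subarray is [15] with sum 15. This subarray runs from index 3 to index 3.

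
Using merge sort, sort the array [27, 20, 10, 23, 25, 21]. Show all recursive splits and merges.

Merge sort trace:

Split: [27, 20, 10, 23, 25, 21] -> [27, 20, 10] and [23, 25, 21]
  Split: [27, 20, 10] -> [27] and [20, 10]
    Split: [20, 10] -> [20] and [10]
    Merge: [20] + [10] -> [10, 20]
  Merge: [27] + [10, 20] -> [10, 20, 27]
  Split: [23, 25, 21] -> [23] and [25, 21]
    Split: [25, 21] -> [25] and [21]
    Merge: [25] + [21] -> [21, 25]
  Merge: [23] + [21, 25] -> [21, 23, 25]
Merge: [10, 20, 27] + [21, 23, 25] -> [10, 20, 21, 23, 25, 27]

Final sorted array: [10, 20, 21, 23, 25, 27]

The merge sort proceeds by recursively splitting the array and merging sorted halves.
After all merges, the sorted array is [10, 20, 21, 23, 25, 27].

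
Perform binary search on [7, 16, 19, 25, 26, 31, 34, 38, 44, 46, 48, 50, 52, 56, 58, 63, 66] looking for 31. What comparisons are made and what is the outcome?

Binary search for 31 in [7, 16, 19, 25, 26, 31, 34, 38, 44, 46, 48, 50, 52, 56, 58, 63, 66]:

lo=0, hi=16, mid=8, arr[mid]=44 -> 44 > 31, search left half
lo=0, hi=7, mid=3, arr[mid]=25 -> 25 < 31, search right half
lo=4, hi=7, mid=5, arr[mid]=31 -> Found target at index 5!

Binary search finds 31 at index 5 after 3 comparisons. The search repeatedly halves the search space by comparing with the middle element.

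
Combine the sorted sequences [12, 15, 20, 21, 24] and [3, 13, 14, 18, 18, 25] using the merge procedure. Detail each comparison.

Merging process:

Compare 12 vs 3: take 3 from right. Merged: [3]
Compare 12 vs 13: take 12 from left. Merged: [3, 12]
Compare 15 vs 13: take 13 from right. Merged: [3, 12, 13]
Compare 15 vs 14: take 14 from right. Merged: [3, 12, 13, 14]
Compare 15 vs 18: take 15 from left. Merged: [3, 12, 13, 14, 15]
Compare 20 vs 18: take 18 from right. Merged: [3, 12, 13, 14, 15, 18]
Compare 20 vs 18: take 18 from right. Merged: [3, 12, 13, 14, 15, 18, 18]
Compare 20 vs 25: take 20 from left. Merged: [3, 12, 13, 14, 15, 18, 18, 20]
Compare 21 vs 25: take 21 from left. Merged: [3, 12, 13, 14, 15, 18, 18, 20, 21]
Compare 24 vs 25: take 24 from left. Merged: [3, 12, 13, 14, 15, 18, 18, 20, 21, 24]
Append remaining from right: [25]. Merged: [3, 12, 13, 14, 15, 18, 18, 20, 21, 24, 25]

Final merged array: [3, 12, 13, 14, 15, 18, 18, 20, 21, 24, 25]
Total comparisons: 10

The merged array is [3, 12, 13, 14, 15, 18, 18, 20, 21, 24, 25], requiring 10 comparisons. The merge step runs in O(n) time where n is the total number of elements.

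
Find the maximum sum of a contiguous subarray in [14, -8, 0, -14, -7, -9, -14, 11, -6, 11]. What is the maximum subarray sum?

Using Kadane's algorithm on [14, -8, 0, -14, -7, -9, -14, 11, -6, 11]:

Scanning through the array:
Position 1 (value -8): max_ending_here = 6, max_so_far = 14
Position 2 (value 0): max_ending_here = 6, max_so_far = 14
Position 3 (value -14): max_ending_here = -8, max_so_far = 14
Position 4 (value -7): max_ending_here = -7, max_so_far = 14
Position 5 (value -9): max_ending_here = -9, max_so_far = 14
Position 6 (value -14): max_ending_here = -14, max_so_far = 14
Position 7 (value 11): max_ending_here = 11, max_so_far = 14
Position 8 (value -6): max_ending_here = 5, max_so_far = 14
Position 9 (value 11): max_ending_here = 16, max_so_far = 16

Maximum subarray: [11, -6, 11]
Maximum sum: 16

The maximum subarray is [11, -6, 11] with sum 16. This subarray runs from index 7 to index 9.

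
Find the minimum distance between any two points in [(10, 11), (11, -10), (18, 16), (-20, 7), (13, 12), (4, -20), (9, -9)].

Computing all pairwise distances among 7 points:

d((10, 11), (11, -10)) = 21.0238
d((10, 11), (18, 16)) = 9.434
d((10, 11), (-20, 7)) = 30.2655
d((10, 11), (13, 12)) = 3.1623
d((10, 11), (4, -20)) = 31.5753
d((10, 11), (9, -9)) = 20.025
d((11, -10), (18, 16)) = 26.9258
d((11, -10), (-20, 7)) = 35.3553
d((11, -10), (13, 12)) = 22.0907
d((11, -10), (4, -20)) = 12.2066
d((11, -10), (9, -9)) = 2.2361 <-- minimum
d((18, 16), (-20, 7)) = 39.0512
d((18, 16), (13, 12)) = 6.4031
d((18, 16), (4, -20)) = 38.6264
d((18, 16), (9, -9)) = 26.5707
d((-20, 7), (13, 12)) = 33.3766
d((-20, 7), (4, -20)) = 36.1248
d((-20, 7), (9, -9)) = 33.121
d((13, 12), (4, -20)) = 33.2415
d((13, 12), (9, -9)) = 21.3776
d((4, -20), (9, -9)) = 12.083

Closest pair: (11, -10) and (9, -9) with distance 2.2361

The closest pair is (11, -10) and (9, -9) with Euclidean distance 2.2361. For 7 points, brute-force pairwise comparison is shown above. For large n, the divide-and-conquer algorithm (sort by x, recurse on halves, check the dividing strip) achieves O(n log n).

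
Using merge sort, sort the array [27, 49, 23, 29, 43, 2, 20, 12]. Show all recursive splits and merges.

Merge sort trace:

Split: [27, 49, 23, 29, 43, 2, 20, 12] -> [27, 49, 23, 29] and [43, 2, 20, 12]
  Split: [27, 49, 23, 29] -> [27, 49] and [23, 29]
    Split: [27, 49] -> [27] and [49]
    Merge: [27] + [49] -> [27, 49]
    Split: [23, 29] -> [23] and [29]
    Merge: [23] + [29] -> [23, 29]
  Merge: [27, 49] + [23, 29] -> [23, 27, 29, 49]
  Split: [43, 2, 20, 12] -> [43, 2] and [20, 12]
    Split: [43, 2] -> [43] and [2]
    Merge: [43] + [2] -> [2, 43]
    Split: [20, 12] -> [20] and [12]
    Merge: [20] + [12] -> [12, 20]
  Merge: [2, 43] + [12, 20] -> [2, 12, 20, 43]
Merge: [23, 27, 29, 49] + [2, 12, 20, 43] -> [2, 12, 20, 23, 27, 29, 43, 49]

Final sorted array: [2, 12, 20, 23, 27, 29, 43, 49]

The merge sort proceeds by recursively splitting the array and merging sorted halves.
After all merges, the sorted array is [2, 12, 20, 23, 27, 29, 43, 49].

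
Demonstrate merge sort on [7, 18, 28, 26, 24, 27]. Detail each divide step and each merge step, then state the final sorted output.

Merge sort trace:

Split: [7, 18, 28, 26, 24, 27] -> [7, 18, 28] and [26, 24, 27]
  Split: [7, 18, 28] -> [7] and [18, 28]
    Split: [18, 28] -> [18] and [28]
    Merge: [18] + [28] -> [18, 28]
  Merge: [7] + [18, 28] -> [7, 18, 28]
  Split: [26, 24, 27] -> [26] and [24, 27]
    Split: [24, 27] -> [24] and [27]
    Merge: [24] + [27] -> [24, 27]
  Merge: [26] + [24, 27] -> [24, 26, 27]
Merge: [7, 18, 28] + [24, 26, 27] -> [7, 18, 24, 26, 27, 28]

Final sorted array: [7, 18, 24, 26, 27, 28]

The merge sort proceeds by recursively splitting the array and merging sorted halves.
After all merges, the sorted array is [7, 18, 24, 26, 27, 28].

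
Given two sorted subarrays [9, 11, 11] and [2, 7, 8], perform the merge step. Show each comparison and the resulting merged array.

Merging process:

Compare 9 vs 2: take 2 from right. Merged: [2]
Compare 9 vs 7: take 7 from right. Merged: [2, 7]
Compare 9 vs 8: take 8 from right. Merged: [2, 7, 8]
Append remaining from left: [9, 11, 11]. Merged: [2, 7, 8, 9, 11, 11]

Final merged array: [2, 7, 8, 9, 11, 11]
Total comparisons: 3

The merged array is [2, 7, 8, 9, 11, 11], requiring 3 comparisons. The merge step runs in O(n) time where n is the total number of elements.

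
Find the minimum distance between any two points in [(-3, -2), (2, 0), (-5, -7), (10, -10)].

Computing all pairwise distances among 4 points:

d((-3, -2), (2, 0)) = 5.3852 <-- minimum
d((-3, -2), (-5, -7)) = 5.3852 <-- minimum
d((-3, -2), (10, -10)) = 15.2643
d((2, 0), (-5, -7)) = 9.8995
d((2, 0), (10, -10)) = 12.8062
d((-5, -7), (10, -10)) = 15.2971

Minimum distance: 5.3852 (tie among 2 pairs: (-3, -2) and (2, 0); (-3, -2) and (-5, -7))

The minimum Euclidean distance is 5.3852. There is a tie: 2 pairs achieve this minimum — (-3, -2) and (2, 0); (-3, -2) and (-5, -7). Any of these is a valid closest pair. For 4 points, brute-force pairwise comparison is shown above. For large n, the divide-and-conquer algorithm (sort by x, recurse on halves, check the dividing strip) achieves O(n log n).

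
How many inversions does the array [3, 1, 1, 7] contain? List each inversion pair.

Finding inversions in [3, 1, 1, 7]:

(0, 1): arr[0]=3 > arr[1]=1
(0, 2): arr[0]=3 > arr[2]=1

Total inversions: 2

The array has 2 inversion(s): (0,1), (0,2). Each pair (i,j) satisfies i < j and arr[i] > arr[j].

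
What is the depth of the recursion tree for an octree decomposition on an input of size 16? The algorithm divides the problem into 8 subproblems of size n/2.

For divide and conquer with division factor 2:

Problem sizes at each level:
Level 0: 16
Level 1: 8
Level 2: 4
Level 3: 2
Level 4: 1

The root is level 0 and the size-1 base case is level 4 (the tree spans levels 0 through 4, i.e. 5 levels counting the root), so the depth is the number of divisions: log_2(16) = 4

The recursion tree depth is log_2(16) = 4. At each level, the problem size is divided by 2, so it takes 4 divisions to reduce to a base case of size 1. The algorithm makes 8 recursive calls at each level.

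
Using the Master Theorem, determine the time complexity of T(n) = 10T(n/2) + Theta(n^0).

Master Theorem for T(n) = 10T(n/2) + O(n^0):

a = 10, b = 2, c = 0
log_b(a) = log_2(10) = 3.3219

Case 1: c = 0 < log_2(10) = 3.3219
T(n) = O(n^(log_2 10))

For T(n) = 10T(n/2) + O(n^0): log_2(10) = 3.3219. This is Case 1 of the Master Theorem (c < log_b(a), work dominated by leaves), giving O(n^(log_2 10)).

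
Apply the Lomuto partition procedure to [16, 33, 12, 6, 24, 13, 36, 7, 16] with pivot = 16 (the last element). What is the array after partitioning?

Lomuto partition with pivot = 16:

Initial array: [16, 33, 12, 6, 24, 13, 36, 7, 16]

arr[0]=16 <= 16: swap with position 0, array becomes [16, 33, 12, 6, 24, 13, 36, 7, 16]
arr[1]=33 > 16: no swap
arr[2]=12 <= 16: swap with position 1, array becomes [16, 12, 33, 6, 24, 13, 36, 7, 16]
arr[3]=6 <= 16: swap with position 2, array becomes [16, 12, 6, 33, 24, 13, 36, 7, 16]
arr[4]=24 > 16: no swap
arr[5]=13 <= 16: swap with position 3, array becomes [16, 12, 6, 13, 24, 33, 36, 7, 16]
arr[6]=36 > 16: no swap
arr[7]=7 <= 16: swap with position 4, array becomes [16, 12, 6, 13, 7, 33, 36, 24, 16]

Place pivot at position 5: [16, 12, 6, 13, 7, 16, 36, 24, 33]
Pivot position: 5

After partitioning with pivot 16, the array becomes [16, 12, 6, 13, 7, 16, 36, 24, 33]. The pivot is placed at index 5. All elements to the left of the pivot are <= 16, and all elements to the right are > 16.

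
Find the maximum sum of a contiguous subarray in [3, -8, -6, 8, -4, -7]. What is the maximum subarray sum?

Using Kadane's algorithm on [3, -8, -6, 8, -4, -7]:

Scanning through the array:
Position 1 (value -8): max_ending_here = -5, max_so_far = 3
Position 2 (value -6): max_ending_here = -6, max_so_far = 3
Position 3 (value 8): max_ending_here = 8, max_so_far = 8
Position 4 (value -4): max_ending_here = 4, max_so_far = 8
Position 5 (value -7): max_ending_here = -3, max_so_far = 8

Maximum subarray: [8]
Maximum sum: 8

The maximum subarray is [8] with sum 8. This subarray runs from index 3 to index 3.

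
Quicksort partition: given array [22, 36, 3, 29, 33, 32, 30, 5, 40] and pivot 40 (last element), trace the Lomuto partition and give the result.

Lomuto partition with pivot = 40:

Initial array: [22, 36, 3, 29, 33, 32, 30, 5, 40]

arr[0]=22 <= 40: swap with position 0, array becomes [22, 36, 3, 29, 33, 32, 30, 5, 40]
arr[1]=36 <= 40: swap with position 1, array becomes [22, 36, 3, 29, 33, 32, 30, 5, 40]
arr[2]=3 <= 40: swap with position 2, array becomes [22, 36, 3, 29, 33, 32, 30, 5, 40]
arr[3]=29 <= 40: swap with position 3, array becomes [22, 36, 3, 29, 33, 32, 30, 5, 40]
arr[4]=33 <= 40: swap with position 4, array becomes [22, 36, 3, 29, 33, 32, 30, 5, 40]
arr[5]=32 <= 40: swap with position 5, array becomes [22, 36, 3, 29, 33, 32, 30, 5, 40]
arr[6]=30 <= 40: swap with position 6, array becomes [22, 36, 3, 29, 33, 32, 30, 5, 40]
arr[7]=5 <= 40: swap with position 7, array becomes [22, 36, 3, 29, 33, 32, 30, 5, 40]

Place pivot at position 8: [22, 36, 3, 29, 33, 32, 30, 5, 40]
Pivot position: 8

After partitioning with pivot 40, the array becomes [22, 36, 3, 29, 33, 32, 30, 5, 40]. The pivot is placed at index 8. All elements to the left of the pivot are <= 40, and all elements to the right are > 40.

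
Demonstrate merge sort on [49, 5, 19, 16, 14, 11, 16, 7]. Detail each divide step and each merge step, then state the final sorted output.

Merge sort trace:

Split: [49, 5, 19, 16, 14, 11, 16, 7] -> [49, 5, 19, 16] and [14, 11, 16, 7]
  Split: [49, 5, 19, 16] -> [49, 5] and [19, 16]
    Split: [49, 5] -> [49] and [5]
    Merge: [49] + [5] -> [5, 49]
    Split: [19, 16] -> [19] and [16]
    Merge: [19] + [16] -> [16, 19]
  Merge: [5, 49] + [16, 19] -> [5, 16, 19, 49]
  Split: [14, 11, 16, 7] -> [14, 11] and [16, 7]
    Split: [14, 11] -> [14] and [11]
    Merge: [14] + [11] -> [11, 14]
    Split: [16, 7] -> [16] and [7]
    Merge: [16] + [7] -> [7, 16]
  Merge: [11, 14] + [7, 16] -> [7, 11, 14, 16]
Merge: [5, 16, 19, 49] + [7, 11, 14, 16] -> [5, 7, 11, 14, 16, 16, 19, 49]

Final sorted array: [5, 7, 11, 14, 16, 16, 19, 49]

The merge sort proceeds by recursively splitting the array and merging sorted halves.
After all merges, the sorted array is [5, 7, 11, 14, 16, 16, 19, 49].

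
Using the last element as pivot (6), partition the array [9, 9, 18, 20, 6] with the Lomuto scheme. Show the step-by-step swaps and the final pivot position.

Lomuto partition with pivot = 6:

Initial array: [9, 9, 18, 20, 6]

arr[0]=9 > 6: no swap
arr[1]=9 > 6: no swap
arr[2]=18 > 6: no swap
arr[3]=20 > 6: no swap

Place pivot at position 0: [6, 9, 18, 20, 9]
Pivot position: 0

After partitioning with pivot 6, the array becomes [6, 9, 18, 20, 9]. The pivot is placed at index 0. All elements to the left of the pivot are <= 6, and all elements to the right are > 6.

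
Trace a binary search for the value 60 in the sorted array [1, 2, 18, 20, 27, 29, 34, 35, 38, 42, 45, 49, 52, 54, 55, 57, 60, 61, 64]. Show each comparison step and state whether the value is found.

Binary search for 60 in [1, 2, 18, 20, 27, 29, 34, 35, 38, 42, 45, 49, 52, 54, 55, 57, 60, 61, 64]:

lo=0, hi=18, mid=9, arr[mid]=42 -> 42 < 60, search right half
lo=10, hi=18, mid=14, arr[mid]=55 -> 55 < 60, search right half
lo=15, hi=18, mid=16, arr[mid]=60 -> Found target at index 16!

Binary search finds 60 at index 16 after 3 comparisons. The search repeatedly halves the search space by comparing with the middle element.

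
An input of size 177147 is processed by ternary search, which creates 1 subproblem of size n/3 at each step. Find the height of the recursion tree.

For divide and conquer with division factor 3:

Problem sizes at each level:
Level 0: 177147
Level 1: 59049
Level 2: 19683
Level 3: 6561
Level 4: 2187
Level 5: 729
Level 6: 243
Level 7: 81
Level 8: 27
Level 9: 9
Level 10: 3
Level 11: 1

The root is level 0 and the size-1 base case is level 11 (the tree spans levels 0 through 11, i.e. 12 levels counting the root), so the depth is the number of divisions: log_3(177147) = 11

The recursion tree depth is log_3(177147) = 11. At each level, the problem size is divided by 3, so it takes 11 divisions to reduce to a base case of size 1. The algorithm makes 1 recursive call at each level.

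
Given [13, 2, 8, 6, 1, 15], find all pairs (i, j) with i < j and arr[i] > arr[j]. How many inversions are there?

Finding inversions in [13, 2, 8, 6, 1, 15]:

(0, 1): arr[0]=13 > arr[1]=2
(0, 2): arr[0]=13 > arr[2]=8
(0, 3): arr[0]=13 > arr[3]=6
(0, 4): arr[0]=13 > arr[4]=1
(1, 4): arr[1]=2 > arr[4]=1
(2, 3): arr[2]=8 > arr[3]=6
(2, 4): arr[2]=8 > arr[4]=1
(3, 4): arr[3]=6 > arr[4]=1

Total inversions: 8

The array has 8 inversion(s): (0,1), (0,2), (0,3), (0,4), (1,4), (2,3), (2,4), (3,4). Each pair (i,j) satisfies i < j and arr[i] > arr[j].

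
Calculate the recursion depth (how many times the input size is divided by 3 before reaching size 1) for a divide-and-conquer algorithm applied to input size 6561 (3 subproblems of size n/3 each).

For divide and conquer with division factor 3:

Problem sizes at each level:
Level 0: 6561
Level 1: 2187
Level 2: 729
Level 3: 243
Level 4: 81
Level 5: 27
Level 6: 9
Level 7: 3
Level 8: 1

The root is level 0 and the size-1 base case is level 8 (the tree spans levels 0 through 8, i.e. 9 levels counting the root), so the depth is the number of divisions: log_3(6561) = 8

The recursion tree depth is log_3(6561) = 8. At each level, the problem size is divided by 3, so it takes 8 divisions to reduce to a base case of size 1. The algorithm makes 3 recursive calls at each level.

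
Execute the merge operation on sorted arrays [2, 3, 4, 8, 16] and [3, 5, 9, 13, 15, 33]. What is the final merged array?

Merging process:

Compare 2 vs 3: take 2 from left. Merged: [2]
Compare 3 vs 3: take 3 from left. Merged: [2, 3]
Compare 4 vs 3: take 3 from right. Merged: [2, 3, 3]
Compare 4 vs 5: take 4 from left. Merged: [2, 3, 3, 4]
Compare 8 vs 5: take 5 from right. Merged: [2, 3, 3, 4, 5]
Compare 8 vs 9: take 8 from left. Merged: [2, 3, 3, 4, 5, 8]
Compare 16 vs 9: take 9 from right. Merged: [2, 3, 3, 4, 5, 8, 9]
Compare 16 vs 13: take 13 from right. Merged: [2, 3, 3, 4, 5, 8, 9, 13]
Compare 16 vs 15: take 15 from right. Merged: [2, 3, 3, 4, 5, 8, 9, 13, 15]
Compare 16 vs 33: take 16 from left. Merged: [2, 3, 3, 4, 5, 8, 9, 13, 15, 16]
Append remaining from right: [33]. Merged: [2, 3, 3, 4, 5, 8, 9, 13, 15, 16, 33]

Final merged array: [2, 3, 3, 4, 5, 8, 9, 13, 15, 16, 33]
Total comparisons: 10

The merged array is [2, 3, 3, 4, 5, 8, 9, 13, 15, 16, 33], requiring 10 comparisons. The merge step runs in O(n) time where n is the total number of elements.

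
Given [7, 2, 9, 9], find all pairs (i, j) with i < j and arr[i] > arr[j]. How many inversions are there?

Finding inversions in [7, 2, 9, 9]:

(0, 1): arr[0]=7 > arr[1]=2

Total inversions: 1

The array has 1 inversion(s): (0,1). Each pair (i,j) satisfies i < j and arr[i] > arr[j].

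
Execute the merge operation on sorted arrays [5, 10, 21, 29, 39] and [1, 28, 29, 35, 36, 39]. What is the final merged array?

Merging process:

Compare 5 vs 1: take 1 from right. Merged: [1]
Compare 5 vs 28: take 5 from left. Merged: [1, 5]
Compare 10 vs 28: take 10 from left. Merged: [1, 5, 10]
Compare 21 vs 28: take 21 from left. Merged: [1, 5, 10, 21]
Compare 29 vs 28: take 28 from right. Merged: [1, 5, 10, 21, 28]
Compare 29 vs 29: take 29 from left. Merged: [1, 5, 10, 21, 28, 29]
Compare 39 vs 29: take 29 from right. Merged: [1, 5, 10, 21, 28, 29, 29]
Compare 39 vs 35: take 35 from right. Merged: [1, 5, 10, 21, 28, 29, 29, 35]
Compare 39 vs 36: take 36 from right. Merged: [1, 5, 10, 21, 28, 29, 29, 35, 36]
Compare 39 vs 39: take 39 from left. Merged: [1, 5, 10, 21, 28, 29, 29, 35, 36, 39]
Append remaining from right: [39]. Merged: [1, 5, 10, 21, 28, 29, 29, 35, 36, 39, 39]

Final merged array: [1, 5, 10, 21, 28, 29, 29, 35, 36, 39, 39]
Total comparisons: 10

The merged array is [1, 5, 10, 21, 28, 29, 29, 35, 36, 39, 39], requiring 10 comparisons. The merge step runs in O(n) time where n is the total number of elements.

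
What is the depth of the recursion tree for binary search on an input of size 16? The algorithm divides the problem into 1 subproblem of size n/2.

For divide and conquer with division factor 2:

Problem sizes at each level:
Level 0: 16
Level 1: 8
Level 2: 4
Level 3: 2
Level 4: 1

The root is level 0 and the size-1 base case is level 4 (the tree spans levels 0 through 4, i.e. 5 levels counting the root), so the depth is the number of divisions: log_2(16) = 4

The recursion tree depth is log_2(16) = 4. At each level, the problem size is divided by 2, so it takes 4 divisions to reduce to a base case of size 1. The algorithm makes 1 recursive call at each level.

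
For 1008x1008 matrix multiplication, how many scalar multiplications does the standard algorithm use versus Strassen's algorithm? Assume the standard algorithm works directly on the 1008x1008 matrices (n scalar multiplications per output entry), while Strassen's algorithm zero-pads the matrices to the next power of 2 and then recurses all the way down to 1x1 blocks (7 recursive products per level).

Matrix multiplication for 1008x1008 matrices:

Strassen's algorithm requires power-of-2 dimensions. Pad 1008x1008 to 1024x1024 (next power of 2).

Standard algorithm: 1008^3 = 1024192512 multiplications
Strassen's algorithm: 7^(log2(1024)) = 7^10 = 282475249 multiplications
Savings: 1024192512 - 282475249 = 741717263 multiplications

Standard: 1024192512 multiplications (1008^3). Strassen: 282475249 multiplications (7^10, after padding to 1024x1024). Strassen reduces 8 recursive multiplications to 7 at each level.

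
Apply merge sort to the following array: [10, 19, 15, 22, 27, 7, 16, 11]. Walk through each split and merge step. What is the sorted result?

Merge sort trace:

Split: [10, 19, 15, 22, 27, 7, 16, 11] -> [10, 19, 15, 22] and [27, 7, 16, 11]
  Split: [10, 19, 15, 22] -> [10, 19] and [15, 22]
    Split: [10, 19] -> [10] and [19]
    Merge: [10] + [19] -> [10, 19]
    Split: [15, 22] -> [15] and [22]
    Merge: [15] + [22] -> [15, 22]
  Merge: [10, 19] + [15, 22] -> [10, 15, 19, 22]
  Split: [27, 7, 16, 11] -> [27, 7] and [16, 11]
    Split: [27, 7] -> [27] and [7]
    Merge: [27] + [7] -> [7, 27]
    Split: [16, 11] -> [16] and [11]
    Merge: [16] + [11] -> [11, 16]
  Merge: [7, 27] + [11, 16] -> [7, 11, 16, 27]
Merge: [10, 15, 19, 22] + [7, 11, 16, 27] -> [7, 10, 11, 15, 16, 19, 22, 27]

Final sorted array: [7, 10, 11, 15, 16, 19, 22, 27]

The merge sort proceeds by recursively splitting the array and merging sorted halves.
After all merges, the sorted array is [7, 10, 11, 15, 16, 19, 22, 27].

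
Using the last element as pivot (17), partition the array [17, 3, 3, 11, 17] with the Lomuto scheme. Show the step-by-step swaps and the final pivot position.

Lomuto partition with pivot = 17:

Initial array: [17, 3, 3, 11, 17]

arr[0]=17 <= 17: swap with position 0, array becomes [17, 3, 3, 11, 17]
arr[1]=3 <= 17: swap with position 1, array becomes [17, 3, 3, 11, 17]
arr[2]=3 <= 17: swap with position 2, array becomes [17, 3, 3, 11, 17]
arr[3]=11 <= 17: swap with position 3, array becomes [17, 3, 3, 11, 17]

Place pivot at position 4: [17, 3, 3, 11, 17]
Pivot position: 4

After partitioning with pivot 17, the array becomes [17, 3, 3, 11, 17]. The pivot is placed at index 4. All elements to the left of the pivot are <= 17, and all elements to the right are > 17.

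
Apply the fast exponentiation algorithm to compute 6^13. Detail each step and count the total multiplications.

Computing 6^13 by squaring (build up from 6^1; each line after the first costs one multiplication):

6^1 = 6
6^2 = (6^1)^2 = 6^2 = 36
6^3 = 6 * 6^2 = 6 * 36 = 216
6^6 = (6^3)^2 = 216^2 = 46656
6^12 = (6^6)^2 = 46656^2 = 2176782336
6^13 = 6 * 6^12 = 6 * 2176782336 = 13060694016

Result: 13060694016
Multiplications needed: 5 (5 lines after 6^1)

6^13 = 13060694016. Using exponentiation by squaring, this requires 5 multiplications. The key idea: if the exponent is even, square the half-power; if odd, multiply by the base once.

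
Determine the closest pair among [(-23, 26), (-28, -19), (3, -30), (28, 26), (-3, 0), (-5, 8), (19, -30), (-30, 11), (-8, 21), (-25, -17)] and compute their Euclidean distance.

Computing all pairwise distances among 10 points:

d((-23, 26), (-28, -19)) = 45.2769
d((-23, 26), (3, -30)) = 61.7414
d((-23, 26), (28, 26)) = 51.0
d((-23, 26), (-3, 0)) = 32.8024
d((-23, 26), (-5, 8)) = 25.4558
d((-23, 26), (19, -30)) = 70.0
d((-23, 26), (-30, 11)) = 16.5529
d((-23, 26), (-8, 21)) = 15.8114
d((-23, 26), (-25, -17)) = 43.0465
d((-28, -19), (3, -30)) = 32.8938
d((-28, -19), (28, 26)) = 71.8401
d((-28, -19), (-3, 0)) = 31.4006
d((-28, -19), (-5, 8)) = 35.4683
d((-28, -19), (19, -30)) = 48.2701
d((-28, -19), (-30, 11)) = 30.0666
d((-28, -19), (-8, 21)) = 44.7214
d((-28, -19), (-25, -17)) = 3.6056 <-- minimum
d((3, -30), (28, 26)) = 61.327
d((3, -30), (-3, 0)) = 30.5941
d((3, -30), (-5, 8)) = 38.833
d((3, -30), (19, -30)) = 16.0
d((3, -30), (-30, 11)) = 52.6308
d((3, -30), (-8, 21)) = 52.1728
d((3, -30), (-25, -17)) = 30.8707
d((28, 26), (-3, 0)) = 40.4599
d((28, 26), (-5, 8)) = 37.5899
d((28, 26), (19, -30)) = 56.7186
d((28, 26), (-30, 11)) = 59.9083
d((28, 26), (-8, 21)) = 36.3456
d((28, 26), (-25, -17)) = 68.2495
d((-3, 0), (-5, 8)) = 8.2462
d((-3, 0), (19, -30)) = 37.2022
d((-3, 0), (-30, 11)) = 29.1548
d((-3, 0), (-8, 21)) = 21.587
d((-3, 0), (-25, -17)) = 27.8029
d((-5, 8), (19, -30)) = 44.9444
d((-5, 8), (-30, 11)) = 25.1794
d((-5, 8), (-8, 21)) = 13.3417
d((-5, 8), (-25, -17)) = 32.0156
d((19, -30), (-30, 11)) = 63.8905
d((19, -30), (-8, 21)) = 57.7062
d((19, -30), (-25, -17)) = 45.8803
d((-30, 11), (-8, 21)) = 24.1661
d((-30, 11), (-25, -17)) = 28.4429
d((-8, 21), (-25, -17)) = 41.6293

Closest pair: (-28, -19) and (-25, -17) with distance 3.6056

The closest pair is (-28, -19) and (-25, -17) with Euclidean distance 3.6056. For 10 points, brute-force pairwise comparison is shown above. For large n, the divide-and-conquer algorithm (sort by x, recurse on halves, check the dividing strip) achieves O(n log n).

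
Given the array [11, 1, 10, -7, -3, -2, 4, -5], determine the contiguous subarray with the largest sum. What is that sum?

Using Kadane's algorithm on [11, 1, 10, -7, -3, -2, 4, -5]:

Scanning through the array:
Position 1 (value 1): max_ending_here = 12, max_so_far = 12
Position 2 (value 10): max_ending_here = 22, max_so_far = 22
Position 3 (value -7): max_ending_here = 15, max_so_far = 22
Position 4 (value -3): max_ending_here = 12, max_so_far = 22
Position 5 (value -2): max_ending_here = 10, max_so_far = 22
Position 6 (value 4): max_ending_here = 14, max_so_far = 22
Position 7 (value -5): max_ending_here = 9, max_so_far = 22

Maximum subarray: [11, 1, 10]
Maximum sum: 22

The maximum subarray is [11, 1, 10] with sum 22. This subarray runs from index 0 to index 2.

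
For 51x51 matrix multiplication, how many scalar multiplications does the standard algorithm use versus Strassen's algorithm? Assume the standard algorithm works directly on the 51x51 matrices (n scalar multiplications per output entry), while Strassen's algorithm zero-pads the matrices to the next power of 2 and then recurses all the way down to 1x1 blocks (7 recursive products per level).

Matrix multiplication for 51x51 matrices:

Strassen's algorithm requires power-of-2 dimensions. Pad 51x51 to 64x64 (next power of 2).

Standard algorithm: 51^3 = 132651 multiplications
Strassen's algorithm: 7^(log2(64)) = 7^6 = 117649 multiplications
Savings: 132651 - 117649 = 15002 multiplications

Standard: 132651 multiplications (51^3). Strassen: 117649 multiplications (7^6, after padding to 64x64). Strassen reduces 8 recursive multiplications to 7 at each level.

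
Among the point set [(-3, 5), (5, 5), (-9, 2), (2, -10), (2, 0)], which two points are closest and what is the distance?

Computing all pairwise distances among 5 points:

d((-3, 5), (5, 5)) = 8.0
d((-3, 5), (-9, 2)) = 6.7082
d((-3, 5), (2, -10)) = 15.8114
d((-3, 5), (2, 0)) = 7.0711
d((5, 5), (-9, 2)) = 14.3178
d((5, 5), (2, -10)) = 15.2971
d((5, 5), (2, 0)) = 5.831 <-- minimum
d((-9, 2), (2, -10)) = 16.2788
d((-9, 2), (2, 0)) = 11.1803
d((2, -10), (2, 0)) = 10.0

Closest pair: (5, 5) and (2, 0) with distance 5.831

The closest pair is (5, 5) and (2, 0) with Euclidean distance 5.831. For 5 points, brute-force pairwise comparison is shown above. For large n, the divide-and-conquer algorithm (sort by x, recurse on halves, check the dividing strip) achieves O(n log n).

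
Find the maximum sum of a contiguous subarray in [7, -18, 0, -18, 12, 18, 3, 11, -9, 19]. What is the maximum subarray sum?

Using Kadane's algorithm on [7, -18, 0, -18, 12, 18, 3, 11, -9, 19]:

Scanning through the array:
Position 1 (value -18): max_ending_here = -11, max_so_far = 7
Position 2 (value 0): max_ending_here = 0, max_so_far = 7
Position 3 (value -18): max_ending_here = -18, max_so_far = 7
Position 4 (value 12): max_ending_here = 12, max_so_far = 12
Position 5 (value 18): max_ending_here = 30, max_so_far = 30
Position 6 (value 3): max_ending_here = 33, max_so_far = 33
Position 7 (value 11): max_ending_here = 44, max_so_far = 44
Position 8 (value -9): max_ending_here = 35, max_so_far = 44
Position 9 (value 19): max_ending_here = 54, max_so_far = 54

Maximum subarray: [12, 18, 3, 11, -9, 19]
Maximum sum: 54

The maximum subarray is [12, 18, 3, 11, -9, 19] with sum 54. This subarray runs from index 4 to index 9.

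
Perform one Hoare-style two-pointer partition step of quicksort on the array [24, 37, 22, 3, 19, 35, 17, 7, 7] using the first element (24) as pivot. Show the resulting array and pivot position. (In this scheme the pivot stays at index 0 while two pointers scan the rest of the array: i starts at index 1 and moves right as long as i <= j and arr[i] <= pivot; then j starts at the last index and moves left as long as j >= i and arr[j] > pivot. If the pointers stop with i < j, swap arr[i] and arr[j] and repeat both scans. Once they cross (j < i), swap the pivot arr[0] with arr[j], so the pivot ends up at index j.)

Hoare-style two-pointer partition with pivot = 24:

Initial array: [24, 37, 22, 3, 19, 35, 17, 7, 7]

Pointers start at i = 1, j = 8.
i stops at index 1 (arr[1]=37 > 24), j stops at index 8 (arr[8]=7 <= 24): swap arr[1] and arr[8], array becomes [24, 7, 22, 3, 19, 35, 17, 7, 37]
i stops at index 5 (arr[5]=35 > 24), j stops at index 7 (arr[7]=7 <= 24): swap arr[5] and arr[7], array becomes [24, 7, 22, 3, 19, 7, 17, 35, 37]
i ends at 7, j ends at 6: the pointers have crossed (j < i), so scanning stops.

Swap pivot arr[0] with arr[6] to place pivot at position 6: [17, 7, 22, 3, 19, 7, 24, 35, 37]
Pivot position: 6

After partitioning with pivot 24, the array becomes [17, 7, 22, 3, 19, 7, 24, 35, 37]. The pivot is placed at index 6. All elements to the left of the pivot are <= 24, and all elements to the right are > 24.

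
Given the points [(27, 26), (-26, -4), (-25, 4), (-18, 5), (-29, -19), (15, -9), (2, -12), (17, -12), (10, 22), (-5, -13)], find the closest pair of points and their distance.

Computing all pairwise distances among 10 points:

d((27, 26), (-26, -4)) = 60.9016
d((27, 26), (-25, 4)) = 56.4624
d((27, 26), (-18, 5)) = 49.6588
d((27, 26), (-29, -19)) = 71.8401
d((27, 26), (15, -9)) = 37.0
d((27, 26), (2, -12)) = 45.4863
d((27, 26), (17, -12)) = 39.2938
d((27, 26), (10, 22)) = 17.4642
d((27, 26), (-5, -13)) = 50.448
d((-26, -4), (-25, 4)) = 8.0623
d((-26, -4), (-18, 5)) = 12.0416
d((-26, -4), (-29, -19)) = 15.2971
d((-26, -4), (15, -9)) = 41.3038
d((-26, -4), (2, -12)) = 29.1204
d((-26, -4), (17, -12)) = 43.7379
d((-26, -4), (10, 22)) = 44.4072
d((-26, -4), (-5, -13)) = 22.8473
d((-25, 4), (-18, 5)) = 7.0711
d((-25, 4), (-29, -19)) = 23.3452
d((-25, 4), (15, -9)) = 42.0595
d((-25, 4), (2, -12)) = 31.3847
d((-25, 4), (17, -12)) = 44.9444
d((-25, 4), (10, 22)) = 39.3573
d((-25, 4), (-5, -13)) = 26.2488
d((-18, 5), (-29, -19)) = 26.4008
d((-18, 5), (15, -9)) = 35.8469
d((-18, 5), (2, -12)) = 26.2488
d((-18, 5), (17, -12)) = 38.9102
d((-18, 5), (10, 22)) = 32.7567
d((-18, 5), (-5, -13)) = 22.2036
d((-29, -19), (15, -9)) = 45.1221
d((-29, -19), (2, -12)) = 31.7805
d((-29, -19), (17, -12)) = 46.5296
d((-29, -19), (10, 22)) = 56.5862
d((-29, -19), (-5, -13)) = 24.7386
d((15, -9), (2, -12)) = 13.3417
d((15, -9), (17, -12)) = 3.6056 <-- minimum
d((15, -9), (10, 22)) = 31.4006
d((15, -9), (-5, -13)) = 20.3961
d((2, -12), (17, -12)) = 15.0
d((2, -12), (10, 22)) = 34.9285
d((2, -12), (-5, -13)) = 7.0711
d((17, -12), (10, 22)) = 34.7131
d((17, -12), (-5, -13)) = 22.0227
d((10, 22), (-5, -13)) = 38.0789

Closest pair: (15, -9) and (17, -12) with distance 3.6056

The closest pair is (15, -9) and (17, -12) with Euclidean distance 3.6056. For 10 points, brute-force pairwise comparison is shown above. For large n, the divide-and-conquer algorithm (sort by x, recurse on halves, check the dividing strip) achieves O(n log n).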